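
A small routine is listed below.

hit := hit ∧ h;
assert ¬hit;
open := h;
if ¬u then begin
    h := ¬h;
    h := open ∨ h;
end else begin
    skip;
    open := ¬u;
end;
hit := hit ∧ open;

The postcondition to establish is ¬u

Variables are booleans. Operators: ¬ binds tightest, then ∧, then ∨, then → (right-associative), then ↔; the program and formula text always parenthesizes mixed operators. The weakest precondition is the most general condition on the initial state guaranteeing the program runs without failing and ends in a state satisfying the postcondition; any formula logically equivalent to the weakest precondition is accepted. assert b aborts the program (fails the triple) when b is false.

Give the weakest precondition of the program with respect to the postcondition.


Working backward. After the program, ¬u must hold.
Before hit := hit ∧ open: ¬u
Then branch requires ¬u; else branch requires ¬u.
Before the if: u → (¬u)
Before open := h: u → (¬u)
Before assert ¬hit: (¬hit) ∧ (u → (¬u))
Before hit := hit ∧ h: (¬(hit ∧ h)) ∧ (u → (¬u))
Answer: WP = (¬(hit ∧ h)) ∧ (u → (¬u))


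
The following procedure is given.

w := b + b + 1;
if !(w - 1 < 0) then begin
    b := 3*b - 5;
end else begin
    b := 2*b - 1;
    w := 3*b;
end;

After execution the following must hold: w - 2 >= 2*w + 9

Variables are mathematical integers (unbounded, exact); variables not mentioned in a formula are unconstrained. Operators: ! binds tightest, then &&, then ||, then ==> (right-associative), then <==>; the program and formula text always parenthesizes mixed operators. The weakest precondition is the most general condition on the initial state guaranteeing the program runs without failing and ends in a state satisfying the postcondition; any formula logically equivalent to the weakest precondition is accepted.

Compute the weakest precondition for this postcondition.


Working backward. After the program, the postcondition w - 2 >= 2*w + 9 must hold; in canonical form it is w <= -11.
Then branch requires w <= -11; else branch requires 6*b <= -8.
Before the if: ((!(w < 1)) ==> w <= -11) && (w < 1 ==> 6*b <= -8)
Before w := b + b + 1: ((!(2*b < 0)) ==> 2*b <= -12) && (2*b < 0 ==> 6*b <= -8)
Answer: WP = ((!(2*b < 0)) ==> 2*b <= -12) && (2*b < 0 ==> 6*b <= -8)


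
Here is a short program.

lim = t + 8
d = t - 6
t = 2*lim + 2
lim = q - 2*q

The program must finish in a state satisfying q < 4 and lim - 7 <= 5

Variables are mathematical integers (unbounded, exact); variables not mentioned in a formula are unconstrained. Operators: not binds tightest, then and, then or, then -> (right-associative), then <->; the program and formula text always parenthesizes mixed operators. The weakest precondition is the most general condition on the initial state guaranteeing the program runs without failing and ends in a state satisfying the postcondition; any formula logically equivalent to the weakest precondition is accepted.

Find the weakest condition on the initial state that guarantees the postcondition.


Working backward. After the program, the postcondition q < 4 and lim - 7 <= 5 must hold; in canonical form it is q < 4 and lim <= 12.
Before lim := q - 2*q: q < 4 and q >= -12
Before t := 2*lim + 2: q < 4 and q >= -12
Before d := t - 6: q < 4 and q >= -12
Before lim := t + 8: q < 4 and q >= -12
Answer: WP = q < 4 and q >= -12


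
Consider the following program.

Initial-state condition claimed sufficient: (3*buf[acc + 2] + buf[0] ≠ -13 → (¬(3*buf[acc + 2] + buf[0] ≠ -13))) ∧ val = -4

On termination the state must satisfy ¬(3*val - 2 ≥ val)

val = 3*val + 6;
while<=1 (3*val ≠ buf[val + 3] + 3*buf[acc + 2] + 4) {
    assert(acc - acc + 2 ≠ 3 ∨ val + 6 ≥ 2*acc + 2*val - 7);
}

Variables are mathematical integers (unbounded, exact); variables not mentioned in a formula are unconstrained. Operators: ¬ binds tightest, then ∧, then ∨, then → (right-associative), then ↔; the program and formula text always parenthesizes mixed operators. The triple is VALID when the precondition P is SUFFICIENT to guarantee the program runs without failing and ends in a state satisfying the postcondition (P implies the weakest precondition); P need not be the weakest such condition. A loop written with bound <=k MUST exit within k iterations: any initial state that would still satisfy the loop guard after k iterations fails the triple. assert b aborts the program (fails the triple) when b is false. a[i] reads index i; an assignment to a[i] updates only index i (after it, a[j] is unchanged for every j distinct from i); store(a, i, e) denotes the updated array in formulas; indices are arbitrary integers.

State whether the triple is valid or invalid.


Working backward. After the program, the postcondition ¬(3*val - 2 ≥ val) must hold; in canonical form it is ¬(2*val ≥ 2).
Before the loop (bound <=1), unroll the exhaustion recursion (WP_0 = exit-now case; WP_j = one more guarded iteration, up to j = 1):
  WP_0: (¬(3*val ≠ 3*buf[acc + 2] + buf[val + 3] + 4)) ∧ (¬(2*val ≥ 2))
  WP_1: (3*val ≠ 3*buf[acc + 2] + buf[val + 3] + 4 → ((¬(3*val ≠ 3*buf[acc + 2] + buf[val + 3] + 4)) ∧ (¬(2*val ≥ 2)))) ∧ ((¬(3*val ≠ 3*buf[acc + 2] + buf[val + 3] + 4)) → (¬(2*val ≥ 2)))
So before the loop: (3*val ≠ 3*buf[acc + 2] + buf[val + 3] + 4 → ((¬(3*val ≠ 3*buf[acc + 2] + buf[val + 3] + 4)) ∧ (¬(2*val ≥ 2)))) ∧ ((¬(3*val ≠ 3*buf[acc + 2] + buf[val + 3] + 4)) → (¬(2*val ≥ 2)))
Before val := 3*val + 6: (9*val ≠ buf[3*val + 9] + 3*buf[acc + 2] - 14 → ((¬(9*val ≠ buf[3*val + 9] + 3*buf[acc + 2] - 14)) ∧ (¬(6*val ≥ -10)))) ∧ ((¬(9*val ≠ buf[3*val + 9] + 3*buf[acc + 2] - 14)) → (¬(6*val ≥ -10)))
The weakest precondition is (9*val ≠ buf[3*val + 9] + 3*buf[acc + 2] - 14 → ((¬(9*val ≠ buf[3*val + 9] + 3*buf[acc + 2] - 14)) ∧ (¬(6*val ≥ -10)))) ∧ ((¬(9*val ≠ buf[3*val + 9] + 3*buf[acc + 2] - 14)) → (¬(6*val ≥ -10))).
Check whether (3*buf[acc + 2] + buf[0] ≠ -13 → (¬(3*buf[acc + 2] + buf[0] ≠ -13))) ∧ val = -4 implies it.
Countermodel: at the initial state acc = 0, buf = {[-3] = 15521, [0] = -21133, [2] = 7040, elsewhere 7040}, val = -4, the precondition holds but the weakest precondition fails.
Answer: invalid


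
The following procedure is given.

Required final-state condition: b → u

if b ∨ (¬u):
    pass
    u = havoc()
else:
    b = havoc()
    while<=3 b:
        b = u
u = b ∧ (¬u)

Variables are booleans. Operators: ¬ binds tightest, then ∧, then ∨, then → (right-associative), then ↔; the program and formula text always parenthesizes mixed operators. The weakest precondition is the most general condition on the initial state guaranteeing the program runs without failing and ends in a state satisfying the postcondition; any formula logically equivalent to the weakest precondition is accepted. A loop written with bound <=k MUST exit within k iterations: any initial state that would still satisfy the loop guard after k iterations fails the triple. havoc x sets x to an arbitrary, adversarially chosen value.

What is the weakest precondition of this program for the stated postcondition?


Working backward. After the program, b → u must hold.
Before u := b ∧ (¬u): b → (b ∧ (¬u))
Then branch requires ¬b; else branch requires u → (u → (¬u)).
Before the if: ((b ∨ (¬u)) → (¬b)) ∧ ((¬(b ∨ (¬u))) → (u → (u → (¬u))))
Answer: WP = ((b ∨ (¬u)) → (¬b)) ∧ ((¬(b ∨ (¬u))) → (u → (u → (¬u))))


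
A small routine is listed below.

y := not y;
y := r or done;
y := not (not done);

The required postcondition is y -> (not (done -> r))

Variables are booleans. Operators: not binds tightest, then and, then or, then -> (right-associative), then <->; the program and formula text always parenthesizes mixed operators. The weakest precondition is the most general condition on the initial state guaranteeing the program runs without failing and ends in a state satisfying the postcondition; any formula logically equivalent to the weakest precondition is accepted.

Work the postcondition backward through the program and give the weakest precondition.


Working backward. After the program, y -> (not (done -> r)) must hold.
Before y := not (not done): done -> (not (done -> r))
Before y := r or done: done -> (not (done -> r))
Before y := not y: done -> (not (done -> r))
Answer: WP = done -> (not (done -> r))


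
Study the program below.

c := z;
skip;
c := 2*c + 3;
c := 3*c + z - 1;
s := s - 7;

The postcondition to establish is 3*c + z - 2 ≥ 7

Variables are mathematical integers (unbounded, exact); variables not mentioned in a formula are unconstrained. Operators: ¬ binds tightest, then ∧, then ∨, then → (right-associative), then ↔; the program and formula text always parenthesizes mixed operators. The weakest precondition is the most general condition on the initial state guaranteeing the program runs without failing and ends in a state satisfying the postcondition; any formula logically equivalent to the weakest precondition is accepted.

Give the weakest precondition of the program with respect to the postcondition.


Working backward. After the program, the postcondition 3*c + z - 2 ≥ 7 must hold; in canonical form it is 3*c + z ≥ 9.
Before s := s - 7: 3*c + z ≥ 9
Before c := 3*c + z - 1: 9*c + 4*z ≥ 12
Before c := 2*c + 3: 18*c + 4*z ≥ -15
Before skip: 18*c + 4*z ≥ -15
Before c := z: 22*z ≥ -15
Answer: WP = 22*z ≥ -15


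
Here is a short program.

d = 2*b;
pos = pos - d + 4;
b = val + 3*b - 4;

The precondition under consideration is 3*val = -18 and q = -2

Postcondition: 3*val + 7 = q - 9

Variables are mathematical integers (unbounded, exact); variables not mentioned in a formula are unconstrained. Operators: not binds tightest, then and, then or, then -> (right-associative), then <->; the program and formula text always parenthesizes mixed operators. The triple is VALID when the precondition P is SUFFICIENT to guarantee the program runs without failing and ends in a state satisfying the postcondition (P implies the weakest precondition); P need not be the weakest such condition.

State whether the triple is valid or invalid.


Working backward. After the program, the postcondition 3*val + 7 = q - 9 must hold; in canonical form it is 3*val = q - 16.
Before b := val + 3*b - 4: 3*val = q - 16
Before pos := pos - d + 4: 3*val = q - 16
Before d := 2*b: 3*val = q - 16
The weakest precondition is 3*val = q - 16.
Check whether 3*val = -18 and q = -2 implies it.
Every state satisfying the precondition satisfies the weakest precondition: the implication holds.
Answer: valid


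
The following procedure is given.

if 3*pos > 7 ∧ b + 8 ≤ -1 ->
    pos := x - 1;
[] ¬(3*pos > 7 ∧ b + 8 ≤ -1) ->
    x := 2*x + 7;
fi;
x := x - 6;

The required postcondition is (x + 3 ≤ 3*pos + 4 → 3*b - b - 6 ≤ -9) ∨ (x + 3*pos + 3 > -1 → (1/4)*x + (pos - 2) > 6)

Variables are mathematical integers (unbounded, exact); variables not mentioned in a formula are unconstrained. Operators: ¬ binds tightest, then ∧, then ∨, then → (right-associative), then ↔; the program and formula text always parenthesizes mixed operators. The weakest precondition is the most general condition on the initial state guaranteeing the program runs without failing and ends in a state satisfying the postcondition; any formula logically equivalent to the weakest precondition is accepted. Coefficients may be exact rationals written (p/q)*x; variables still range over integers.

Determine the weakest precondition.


Working backward. After the program, the postcondition (x + 3 ≤ 3*pos + 4 → 3*b - b - 6 ≤ -9) ∨ (x + 3*pos + 3 > -1 → (1/4)*x + (pos - 2) > 6) must hold; in canonical form it is (x ≤ 3*pos + 1 → 2*b ≤ -3) ∨ (3*pos + x > -4 → pos + (1/4)*x > 8).
Before x := x - 6: (x ≤ 3*pos + 7 → 2*b ≤ -3) ∨ (3*pos + x > 2 → pos + (1/4)*x > 19/2)
Then branch requires (2*x ≥ -4 → 2*b ≤ -3) ∨ (4*x > 5 → (5/4)*x > 21/2); else branch requires (2*x ≤ 3*pos → 2*b ≤ -3) ∨ (3*pos + 2*x > -5 → pos + (1/2)*x > 31/4).
Before the if: ((3*pos > 7 ∧ b ≤ -9) → ((2*x ≥ -4 → 2*b ≤ -3) ∨ (4*x > 5 → (5/4)*x > 21/2))) ∧ ((¬(3*pos > 7 ∧ b ≤ -9)) → ((2*x ≤ 3*pos → 2*b ≤ -3) ∨ (3*pos + 2*x > -5 → pos + (1/2)*x > 31/4)))
Answer: WP = ((3*pos > 7 ∧ b ≤ -9) → ((2*x ≥ -4 → 2*b ≤ -3) ∨ (4*x > 5 → (5/4)*x > 21/2))) ∧ ((¬(3*pos > 7 ∧ b ≤ -9)) → ((2*x ≤ 3*pos → 2*b ≤ -3) ∨ (3*pos + 2*x > -5 → pos + (1/2)*x > 31/4)))


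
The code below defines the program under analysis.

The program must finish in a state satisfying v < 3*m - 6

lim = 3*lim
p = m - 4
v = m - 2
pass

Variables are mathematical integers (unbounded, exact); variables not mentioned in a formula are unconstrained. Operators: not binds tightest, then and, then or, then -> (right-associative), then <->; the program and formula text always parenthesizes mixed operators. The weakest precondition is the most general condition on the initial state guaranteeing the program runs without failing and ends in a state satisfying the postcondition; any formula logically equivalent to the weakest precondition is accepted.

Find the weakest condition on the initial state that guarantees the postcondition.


Working backward. After the program, v < 3*m - 6 must hold.
Before skip: v < 3*m - 6
Before v := m - 2: 2*m > 4
Before p := m - 4: 2*m > 4
Before lim := 3*lim: 2*m > 4
Answer: WP = 2*m > 4


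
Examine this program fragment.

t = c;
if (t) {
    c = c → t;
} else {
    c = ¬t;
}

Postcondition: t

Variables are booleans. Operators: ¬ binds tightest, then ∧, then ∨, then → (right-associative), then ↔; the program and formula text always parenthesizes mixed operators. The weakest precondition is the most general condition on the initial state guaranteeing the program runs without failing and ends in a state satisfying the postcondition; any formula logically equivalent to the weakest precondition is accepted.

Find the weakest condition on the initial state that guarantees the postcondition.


Working backward. After the program, t must hold.
Then branch requires t; else branch requires t.
Before the if: (¬t) → t
Before t := c: (¬c) → c
Answer: WP = (¬c) → c


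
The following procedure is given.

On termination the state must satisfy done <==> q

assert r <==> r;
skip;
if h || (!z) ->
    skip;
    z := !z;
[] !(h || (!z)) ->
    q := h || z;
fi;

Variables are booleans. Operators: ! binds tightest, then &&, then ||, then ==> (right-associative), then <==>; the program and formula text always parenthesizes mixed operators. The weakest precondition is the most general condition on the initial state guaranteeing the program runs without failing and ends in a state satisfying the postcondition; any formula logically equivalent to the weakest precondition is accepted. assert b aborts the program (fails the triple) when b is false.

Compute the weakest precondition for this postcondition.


Working backward. After the program, done <==> q must hold.
Then branch requires done <==> q; else branch requires done <==> (h || z).
Before the if: ((h || (!z)) ==> (done <==> q)) && ((!(h || (!z))) ==> (done <==> (h || z)))
Before skip: ((h || (!z)) ==> (done <==> q)) && ((!(h || (!z))) ==> (done <==> (h || z)))
Before assert r <==> r: ((h || (!z)) ==> (done <==> q)) && ((!(h || (!z))) ==> (done <==> (h || z)))
Answer: WP = ((h || (!z)) ==> (done <==> q)) && ((!(h || (!z))) ==> (done <==> (h || z)))


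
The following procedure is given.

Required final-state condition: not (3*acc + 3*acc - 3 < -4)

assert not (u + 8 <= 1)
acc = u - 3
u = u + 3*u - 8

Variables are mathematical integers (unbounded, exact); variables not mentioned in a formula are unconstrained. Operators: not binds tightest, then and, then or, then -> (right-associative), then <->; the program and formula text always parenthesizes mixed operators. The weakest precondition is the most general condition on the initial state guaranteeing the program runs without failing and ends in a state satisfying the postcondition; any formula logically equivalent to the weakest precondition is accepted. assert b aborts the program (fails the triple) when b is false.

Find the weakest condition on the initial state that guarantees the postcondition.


Working backward. After the program, the postcondition not (3*acc + 3*acc - 3 < -4) must hold; in canonical form it is not (6*acc < -1).
Before u := u + 3*u - 8: not (6*acc < -1)
Before acc := u - 3: not (6*u < 17)
Before assert not (u + 8 <= 1): (not (u <= -7)) and (not (6*u < 17))
Answer: WP = (not (u <= -7)) and (not (6*u < 17))


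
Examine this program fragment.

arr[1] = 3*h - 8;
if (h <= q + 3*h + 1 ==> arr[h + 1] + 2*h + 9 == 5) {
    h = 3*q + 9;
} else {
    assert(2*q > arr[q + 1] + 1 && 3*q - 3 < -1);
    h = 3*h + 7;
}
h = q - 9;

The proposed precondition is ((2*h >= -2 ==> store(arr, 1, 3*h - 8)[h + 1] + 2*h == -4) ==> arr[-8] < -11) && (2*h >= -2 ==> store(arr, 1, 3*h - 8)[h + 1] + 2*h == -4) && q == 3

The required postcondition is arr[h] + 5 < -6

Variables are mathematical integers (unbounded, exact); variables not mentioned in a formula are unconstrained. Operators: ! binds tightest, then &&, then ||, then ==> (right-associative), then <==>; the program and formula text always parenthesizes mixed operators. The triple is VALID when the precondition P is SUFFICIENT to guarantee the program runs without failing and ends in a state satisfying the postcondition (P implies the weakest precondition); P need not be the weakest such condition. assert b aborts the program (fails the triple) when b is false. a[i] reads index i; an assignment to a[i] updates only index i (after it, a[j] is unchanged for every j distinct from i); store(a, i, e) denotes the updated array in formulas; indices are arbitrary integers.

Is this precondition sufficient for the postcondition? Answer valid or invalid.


Working backward. After the program, the postcondition arr[h] + 5 < -6 must hold; in canonical form it is arr[h] < -11.
Before h := q - 9: arr[q - 9] < -11
Then branch requires arr[q - 9] < -11; else branch requires 2*q > arr[q + 1] + 1 && 3*q < 2 && arr[q - 9] < -11.
Before the if: ((2*h + q >= -1 ==> arr[h + 1] + 2*h == -4) ==> arr[q - 9] < -11) && ((!(2*h + q >= -1 ==> arr[h + 1] + 2*h == -4)) ==> (2*q > arr[q + 1] + 1 && 3*q < 2 && arr[q - 9] < -11))
Before arr[1] := 3*h - 8: ((2*h + q >= -1 ==> store(arr, 1, 3*h - 8)[h + 1] + 2*h == -4) ==> store(arr, 1, 3*h - 8)[q - 9] < -11) && ((!(2*h + q >= -1 ==> store(arr, 1, 3*h - 8)[h + 1] + 2*h == -4)) ==> (2*q > store(arr, 1, 3*h - 8)[q + 1] + 1 && 3*q < 2 && store(arr, 1, 3*h - 8)[q - 9] < -11))
The weakest precondition is ((2*h + q >= -1 ==> store(arr, 1, 3*h - 8)[h + 1] + 2*h == -4) ==> store(arr, 1, 3*h - 8)[q - 9] < -11) && ((!(2*h + q >= -1 ==> store(arr, 1, 3*h - 8)[h + 1] + 2*h == -4)) ==> (2*q > store(arr, 1, 3*h - 8)[q + 1] + 1 && 3*q < 2 && store(arr, 1, 3*h - 8)[q - 9] < -11)).
Check whether ((2*h >= -2 ==> store(arr, 1, 3*h - 8)[h + 1] + 2*h == -4) ==> arr[-8] < -11) && (2*h >= -2 ==> store(arr, 1, 3*h - 8)[h + 1] + 2*h == -4) && q == 3 implies it.
Countermodel: at the initial state arr = {[-8] = -12, [-6] = 2, [-1] = -27728, [1] = 2, [4] = 2, elsewhere 2}, h = -2, q = 3, the precondition holds but the weakest precondition fails.
Answer: invalid


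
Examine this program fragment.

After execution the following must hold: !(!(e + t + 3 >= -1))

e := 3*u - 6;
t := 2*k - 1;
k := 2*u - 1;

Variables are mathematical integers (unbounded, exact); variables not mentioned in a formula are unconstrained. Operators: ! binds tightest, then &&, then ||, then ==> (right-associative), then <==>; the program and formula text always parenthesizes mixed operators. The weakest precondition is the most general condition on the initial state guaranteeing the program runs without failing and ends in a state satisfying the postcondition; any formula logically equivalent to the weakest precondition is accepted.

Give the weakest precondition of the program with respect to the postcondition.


Working backward. After the program, the postcondition !(!(e + t + 3 >= -1)) must hold; in canonical form it is e + t >= -4.
Before k := 2*u - 1: e + t >= -4
Before t := 2*k - 1: e + 2*k >= -3
Before e := 3*u - 6: 2*k + 3*u >= 3
Answer: WP = 2*k + 3*u >= 3


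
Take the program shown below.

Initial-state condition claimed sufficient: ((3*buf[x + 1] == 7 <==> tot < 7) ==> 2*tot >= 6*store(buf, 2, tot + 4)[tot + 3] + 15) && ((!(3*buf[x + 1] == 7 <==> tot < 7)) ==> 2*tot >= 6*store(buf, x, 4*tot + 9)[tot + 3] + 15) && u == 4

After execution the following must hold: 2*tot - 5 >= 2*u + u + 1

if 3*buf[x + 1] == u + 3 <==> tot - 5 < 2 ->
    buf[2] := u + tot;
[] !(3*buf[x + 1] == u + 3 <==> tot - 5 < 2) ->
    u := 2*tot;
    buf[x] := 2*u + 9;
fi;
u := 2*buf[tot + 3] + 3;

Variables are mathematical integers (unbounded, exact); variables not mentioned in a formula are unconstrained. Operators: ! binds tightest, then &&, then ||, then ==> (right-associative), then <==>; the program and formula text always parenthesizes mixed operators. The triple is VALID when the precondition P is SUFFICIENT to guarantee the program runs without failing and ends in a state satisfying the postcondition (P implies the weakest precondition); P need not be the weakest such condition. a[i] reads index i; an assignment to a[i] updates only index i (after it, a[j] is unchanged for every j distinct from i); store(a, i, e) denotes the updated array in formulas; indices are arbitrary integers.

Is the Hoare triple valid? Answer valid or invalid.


Working backward. After the program, the postcondition 2*tot - 5 >= 2*u + u + 1 must hold; in canonical form it is 2*tot >= 3*u + 6.
Before u := 2*buf[tot + 3] + 3: 2*tot >= 6*buf[tot + 3] + 15
Then branch requires 2*tot >= 6*store(buf, 2, tot + u)[tot + 3] + 15; else branch requires 2*tot >= 6*store(buf, x, 4*tot + 9)[tot + 3] + 15.
Before the if: ((3*buf[x + 1] == u + 3 <==> tot < 7) ==> 2*tot >= 6*store(buf, 2, tot + u)[tot + 3] + 15) && ((!(3*buf[x + 1] == u + 3 <==> tot < 7)) ==> 2*tot >= 6*store(buf, x, 4*tot + 9)[tot + 3] + 15)
The weakest precondition is ((3*buf[x + 1] == u + 3 <==> tot < 7) ==> 2*tot >= 6*store(buf, 2, tot + u)[tot + 3] + 15) && ((!(3*buf[x + 1] == u + 3 <==> tot < 7)) ==> 2*tot >= 6*store(buf, x, 4*tot + 9)[tot + 3] + 15).
Check whether ((3*buf[x + 1] == 7 <==> tot < 7) ==> 2*tot >= 6*store(buf, 2, tot + 4)[tot + 3] + 15) && ((!(3*buf[x + 1] == 7 <==> tot < 7)) ==> 2*tot >= 6*store(buf, x, 4*tot + 9)[tot + 3] + 15) && u == 4 implies it.
Every state satisfying the precondition satisfies the weakest precondition: the implication holds.
Answer: valid


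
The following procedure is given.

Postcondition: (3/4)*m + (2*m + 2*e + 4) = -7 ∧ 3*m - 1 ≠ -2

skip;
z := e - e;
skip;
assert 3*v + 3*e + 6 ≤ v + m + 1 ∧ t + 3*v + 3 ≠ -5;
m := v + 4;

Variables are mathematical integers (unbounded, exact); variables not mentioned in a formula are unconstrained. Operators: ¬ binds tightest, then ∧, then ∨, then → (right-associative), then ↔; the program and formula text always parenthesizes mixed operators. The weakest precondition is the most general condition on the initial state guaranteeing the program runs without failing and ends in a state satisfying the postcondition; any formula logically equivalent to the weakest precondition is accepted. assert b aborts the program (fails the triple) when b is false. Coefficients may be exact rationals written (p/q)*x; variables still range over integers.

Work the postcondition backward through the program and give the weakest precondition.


Working backward. After the program, the postcondition (3/4)*m + (2*m + 2*e + 4) = -7 ∧ 3*m - 1 ≠ -2 must hold; in canonical form it is 2*e + (11/4)*m = -11 ∧ 3*m ≠ -1.
Before m := v + 4: 2*e + (11/4)*v = -22 ∧ 3*v ≠ -13
Before assert 3*v + 3*e + 6 ≤ v + m + 1 ∧ t + 3*v + 3 ≠ -5: 3*e + 2*v ≤ m - 5 ∧ t + 3*v ≠ -8 ∧ 2*e + (11/4)*v = -22 ∧ 3*v ≠ -13
Before skip: 3*e + 2*v ≤ m - 5 ∧ t + 3*v ≠ -8 ∧ 2*e + (11/4)*v = -22 ∧ 3*v ≠ -13
Before z := e - e: 3*e + 2*v ≤ m - 5 ∧ t + 3*v ≠ -8 ∧ 2*e + (11/4)*v = -22 ∧ 3*v ≠ -13
Before skip: 3*e + 2*v ≤ m - 5 ∧ t + 3*v ≠ -8 ∧ 2*e + (11/4)*v = -22 ∧ 3*v ≠ -13
Answer: WP = 3*e + 2*v ≤ m - 5 ∧ t + 3*v ≠ -8 ∧ 2*e + (11/4)*v = -22 ∧ 3*v ≠ -13


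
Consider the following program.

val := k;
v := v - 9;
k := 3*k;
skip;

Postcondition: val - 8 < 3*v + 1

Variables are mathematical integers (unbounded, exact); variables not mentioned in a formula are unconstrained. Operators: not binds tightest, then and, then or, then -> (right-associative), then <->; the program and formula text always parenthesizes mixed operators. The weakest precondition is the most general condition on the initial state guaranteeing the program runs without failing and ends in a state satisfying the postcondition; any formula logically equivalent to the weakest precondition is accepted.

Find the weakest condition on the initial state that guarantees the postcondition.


Working backward. After the program, the postcondition val - 8 < 3*v + 1 must hold; in canonical form it is val < 3*v + 9.
Before skip: val < 3*v + 9
Before k := 3*k: val < 3*v + 9
Before v := v - 9: val < 3*v - 18
Before val := k: k < 3*v - 18
Answer: WP = k < 3*v - 18


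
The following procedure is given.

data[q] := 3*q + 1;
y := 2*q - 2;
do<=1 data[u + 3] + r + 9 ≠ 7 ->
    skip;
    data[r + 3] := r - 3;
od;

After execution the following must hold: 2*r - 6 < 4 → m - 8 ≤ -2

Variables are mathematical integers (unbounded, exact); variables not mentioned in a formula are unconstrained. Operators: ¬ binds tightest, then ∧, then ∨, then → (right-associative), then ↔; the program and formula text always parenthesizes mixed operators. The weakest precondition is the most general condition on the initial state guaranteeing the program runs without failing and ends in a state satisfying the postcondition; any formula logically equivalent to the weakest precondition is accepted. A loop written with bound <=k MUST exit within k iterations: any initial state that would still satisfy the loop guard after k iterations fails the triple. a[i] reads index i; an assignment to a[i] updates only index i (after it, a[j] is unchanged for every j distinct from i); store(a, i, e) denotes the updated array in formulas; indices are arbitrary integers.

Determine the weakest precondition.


Working backward. After the program, the postcondition 2*r - 6 < 4 → m - 8 ≤ -2 must hold; in canonical form it is 2*r < 10 → m ≤ 6.
Before the loop (bound <=1), unroll the exhaustion recursion (WP_0 = exit-now case; WP_j = one more guarded iteration, up to j = 1):
  WP_0: (¬(data[u + 3] + r ≠ -2)) ∧ (2*r < 10 → m ≤ 6)
  WP_1: (data[u + 3] + r ≠ -2 → ((¬(store(data, r + 3, r - 3)[u + 3] + r ≠ -2)) ∧ (2*r < 10 → m ≤ 6))) ∧ ((¬(data[u + 3] + r ≠ -2)) → (2*r < 10 → m ≤ 6))
So before the loop: (data[u + 3] + r ≠ -2 → ((¬(store(data, r + 3, r - 3)[u + 3] + r ≠ -2)) ∧ (2*r < 10 → m ≤ 6))) ∧ ((¬(data[u + 3] + r ≠ -2)) → (2*r < 10 → m ≤ 6))
Before y := 2*q - 2: (data[u + 3] + r ≠ -2 → ((¬(store(data, r + 3, r - 3)[u + 3] + r ≠ -2)) ∧ (2*r < 10 → m ≤ 6))) ∧ ((¬(data[u + 3] + r ≠ -2)) → (2*r < 10 → m ≤ 6))
Before data[q] := 3*q + 1: (store(data, q, 3*q + 1)[u + 3] + r ≠ -2 → ((¬(store(store(data, q, 3*q + 1), r + 3, r - 3)[u + 3] + r ≠ -2)) ∧ (2*r < 10 → m ≤ 6))) ∧ ((¬(store(data, q, 3*q + 1)[u + 3] + r ≠ -2)) → (2*r < 10 → m ≤ 6))
Answer: WP = (store(data, q, 3*q + 1)[u + 3] + r ≠ -2 → ((¬(store(store(data, q, 3*q + 1), r + 3, r - 3)[u + 3] + r ≠ -2)) ∧ (2*r < 10 → m ≤ 6))) ∧ ((¬(store(data, q, 3*q + 1)[u + 3] + r ≠ -2)) → (2*r < 10 → m ≤ 6))


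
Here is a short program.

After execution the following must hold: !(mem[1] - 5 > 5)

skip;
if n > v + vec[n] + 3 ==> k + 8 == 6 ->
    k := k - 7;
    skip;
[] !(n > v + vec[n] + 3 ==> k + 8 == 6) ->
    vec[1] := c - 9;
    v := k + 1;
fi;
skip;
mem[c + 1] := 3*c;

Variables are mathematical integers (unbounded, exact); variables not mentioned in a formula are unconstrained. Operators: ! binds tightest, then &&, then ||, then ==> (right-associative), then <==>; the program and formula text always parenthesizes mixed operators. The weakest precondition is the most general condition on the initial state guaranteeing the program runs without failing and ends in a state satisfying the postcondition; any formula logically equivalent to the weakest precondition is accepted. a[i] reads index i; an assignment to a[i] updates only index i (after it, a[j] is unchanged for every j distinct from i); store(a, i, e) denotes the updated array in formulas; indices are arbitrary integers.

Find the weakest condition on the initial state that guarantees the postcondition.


Working backward. After the program, the postcondition !(mem[1] - 5 > 5) must hold; in canonical form it is !(mem[1] > 10).
Before mem[c + 1] := 3*c: !(store(mem, c + 1, 3*c)[1] > 10)
Before skip: !(store(mem, c + 1, 3*c)[1] > 10)
Then branch requires !(store(mem, c + 1, 3*c)[1] > 10); else branch requires !(store(mem, c + 1, 3*c)[1] > 10).
Before the if: ((n > vec[n] + v + 3 ==> k == -2) ==> (!(store(mem, c + 1, 3*c)[1] > 10))) && ((!(n > vec[n] + v + 3 ==> k == -2)) ==> (!(store(mem, c + 1, 3*c)[1] > 10)))
Before skip: ((n > vec[n] + v + 3 ==> k == -2) ==> (!(store(mem, c + 1, 3*c)[1] > 10))) && ((!(n > vec[n] + v + 3 ==> k == -2)) ==> (!(store(mem, c + 1, 3*c)[1] > 10)))
Answer: WP = ((n > vec[n] + v + 3 ==> k == -2) ==> (!(store(mem, c + 1, 3*c)[1] > 10))) && ((!(n > vec[n] + v + 3 ==> k == -2)) ==> (!(store(mem, c + 1, 3*c)[1] > 10)))


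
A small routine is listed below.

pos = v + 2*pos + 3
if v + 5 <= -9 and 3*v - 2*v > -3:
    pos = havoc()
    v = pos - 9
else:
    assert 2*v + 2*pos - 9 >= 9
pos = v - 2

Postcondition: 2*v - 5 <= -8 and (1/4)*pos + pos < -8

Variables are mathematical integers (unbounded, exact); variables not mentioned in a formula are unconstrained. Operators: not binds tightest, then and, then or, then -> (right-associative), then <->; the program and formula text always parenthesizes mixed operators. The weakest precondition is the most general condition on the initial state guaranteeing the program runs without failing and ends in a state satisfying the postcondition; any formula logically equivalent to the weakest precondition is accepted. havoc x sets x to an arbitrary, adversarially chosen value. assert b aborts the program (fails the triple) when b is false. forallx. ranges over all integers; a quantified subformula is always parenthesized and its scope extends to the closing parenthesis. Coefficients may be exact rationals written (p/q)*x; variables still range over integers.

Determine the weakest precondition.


Working backward. After the program, the postcondition 2*v - 5 <= -8 and (1/4)*pos + pos < -8 must hold; in canonical form it is 2*v <= -3 and (5/4)*pos < -8.
Before pos := v - 2: 2*v <= -3 and (5/4)*v < -11/2
Then branch requires forall pos_1. (2*pos_1 <= 15 and (5/4)*pos_1 < 23/4); else branch requires 2*pos + 2*v >= 18 and 2*v <= -3 and (5/4)*v < -11/2.
Before the if: ((v <= -14 and v > -3) -> (forall pos_1. (2*pos_1 <= 15 and (5/4)*pos_1 < 23/4))) and ((not (v <= -14 and v > -3)) -> (2*pos + 2*v >= 18 and 2*v <= -3 and (5/4)*v < -11/2))
Before pos := v + 2*pos + 3: ((v <= -14 and v > -3) -> (forall pos_1. (2*pos_1 <= 15 and (5/4)*pos_1 < 23/4))) and ((not (v <= -14 and v > -3)) -> (4*pos + 4*v >= 12 and 2*v <= -3 and (5/4)*v < -11/2))
Answer: WP = ((v <= -14 and v > -3) -> (forall pos_1. (2*pos_1 <= 15 and (5/4)*pos_1 < 23/4))) and ((not (v <= -14 and v > -3)) -> (4*pos + 4*v >= 12 and 2*v <= -3 and (5/4)*v < -11/2))


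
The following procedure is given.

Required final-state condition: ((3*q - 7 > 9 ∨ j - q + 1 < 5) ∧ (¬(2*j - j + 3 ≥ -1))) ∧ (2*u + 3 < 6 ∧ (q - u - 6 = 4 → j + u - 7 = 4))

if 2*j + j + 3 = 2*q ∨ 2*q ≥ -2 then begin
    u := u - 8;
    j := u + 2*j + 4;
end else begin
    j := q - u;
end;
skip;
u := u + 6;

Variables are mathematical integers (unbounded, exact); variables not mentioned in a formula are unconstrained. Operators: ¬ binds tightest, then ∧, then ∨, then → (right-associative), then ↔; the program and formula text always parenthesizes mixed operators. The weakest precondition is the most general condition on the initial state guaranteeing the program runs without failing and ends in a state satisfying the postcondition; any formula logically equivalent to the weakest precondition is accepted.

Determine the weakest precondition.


Working backward. After the program, the postcondition ((3*q - 7 > 9 ∨ j - q + 1 < 5) ∧ (¬(2*j - j + 3 ≥ -1))) ∧ (2*u + 3 < 6 ∧ (q - u - 6 = 4 → j + u - 7 = 4)) must hold; in canonical form it is (3*q > 16 ∨ j < q + 4) ∧ (¬(j ≥ -4)) ∧ 2*u < 3 ∧ (q = u + 10 → j + u = 11).
Before u := u + 6: (3*q > 16 ∨ j < q + 4) ∧ (¬(j ≥ -4)) ∧ 2*u < -9 ∧ (q = u + 16 → j + u = 5)
Before skip: (3*q > 16 ∨ j < q + 4) ∧ (¬(j ≥ -4)) ∧ 2*u < -9 ∧ (q = u + 16 → j + u = 5)
Then branch requires (3*q > 16 ∨ 2*j + u < q + 8) ∧ (¬(2*j + u ≥ 0)) ∧ 2*u < 7 ∧ (q = u + 8 → 2*j + 2*u = 17); else branch requires (3*q > 16 ∨ u > -4) ∧ (¬(q ≥ u - 4)) ∧ 2*u < -9 ∧ (q = u + 16 → q = 5).
Before the if: ((3*j = 2*q - 3 ∨ 2*q ≥ -2) → ((3*q > 16 ∨ 2*j + u < q + 8) ∧ (¬(2*j + u ≥ 0)) ∧ 2*u < 7 ∧ (q = u + 8 → 2*j + 2*u = 17))) ∧ ((¬(3*j = 2*q - 3 ∨ 2*q ≥ -2)) → ((3*q > 16 ∨ u > -4) ∧ (¬(q ≥ u - 4)) ∧ 2*u < -9 ∧ (q = u + 16 → q = 5)))
Answer: WP = ((3*j = 2*q - 3 ∨ 2*q ≥ -2) → ((3*q > 16 ∨ 2*j + u < q + 8) ∧ (¬(2*j + u ≥ 0)) ∧ 2*u < 7 ∧ (q = u + 8 → 2*j + 2*u = 17))) ∧ ((¬(3*j = 2*q - 3 ∨ 2*q ≥ -2)) → ((3*q > 16 ∨ u > -4) ∧ (¬(q ≥ u - 4)) ∧ 2*u < -9 ∧ (q = u + 16 → q = 5)))


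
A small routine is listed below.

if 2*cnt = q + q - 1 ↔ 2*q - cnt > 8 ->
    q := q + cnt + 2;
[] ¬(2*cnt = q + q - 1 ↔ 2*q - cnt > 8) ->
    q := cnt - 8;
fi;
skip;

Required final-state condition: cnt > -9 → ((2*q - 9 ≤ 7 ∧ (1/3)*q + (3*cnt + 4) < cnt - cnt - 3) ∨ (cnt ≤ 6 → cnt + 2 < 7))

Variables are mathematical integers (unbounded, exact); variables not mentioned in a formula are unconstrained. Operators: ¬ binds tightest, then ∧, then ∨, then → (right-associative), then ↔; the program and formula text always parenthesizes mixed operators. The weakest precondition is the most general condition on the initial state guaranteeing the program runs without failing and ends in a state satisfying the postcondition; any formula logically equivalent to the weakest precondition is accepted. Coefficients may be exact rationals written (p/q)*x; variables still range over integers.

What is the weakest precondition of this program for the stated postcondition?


Working backward. After the program, the postcondition cnt > -9 → ((2*q - 9 ≤ 7 ∧ (1/3)*q + (3*cnt + 4) < cnt - cnt - 3) ∨ (cnt ≤ 6 → cnt + 2 < 7)) must hold; in canonical form it is cnt > -9 → ((2*q ≤ 16 ∧ 3*cnt + (1/3)*q < -7) ∨ (cnt ≤ 6 → cnt < 5)).
Before skip: cnt > -9 → ((2*q ≤ 16 ∧ 3*cnt + (1/3)*q < -7) ∨ (cnt ≤ 6 → cnt < 5))
Then branch requires cnt > -9 → ((2*cnt + 2*q ≤ 12 ∧ (10/3)*cnt + (1/3)*q < -23/3) ∨ (cnt ≤ 6 → cnt < 5)); else branch requires cnt > -9 → ((2*cnt ≤ 32 ∧ (10/3)*cnt < -13/3) ∨ (cnt ≤ 6 → cnt < 5)).
Before the if: ((2*cnt = 2*q - 1 ↔ 2*q > cnt + 8) → (cnt > -9 → ((2*cnt + 2*q ≤ 12 ∧ (10/3)*cnt + (1/3)*q < -23/3) ∨ (cnt ≤ 6 → cnt < 5)))) ∧ ((¬(2*cnt = 2*q - 1 ↔ 2*q > cnt + 8)) → (cnt > -9 → ((2*cnt ≤ 32 ∧ (10/3)*cnt < -13/3) ∨ (cnt ≤ 6 → cnt < 5))))
Answer: WP = ((2*cnt = 2*q - 1 ↔ 2*q > cnt + 8) → (cnt > -9 → ((2*cnt + 2*q ≤ 12 ∧ (10/3)*cnt + (1/3)*q < -23/3) ∨ (cnt ≤ 6 → cnt < 5)))) ∧ ((¬(2*cnt = 2*q - 1 ↔ 2*q > cnt + 8)) → (cnt > -9 → ((2*cnt ≤ 32 ∧ (10/3)*cnt < -13/3) ∨ (cnt ≤ 6 → cnt < 5))))


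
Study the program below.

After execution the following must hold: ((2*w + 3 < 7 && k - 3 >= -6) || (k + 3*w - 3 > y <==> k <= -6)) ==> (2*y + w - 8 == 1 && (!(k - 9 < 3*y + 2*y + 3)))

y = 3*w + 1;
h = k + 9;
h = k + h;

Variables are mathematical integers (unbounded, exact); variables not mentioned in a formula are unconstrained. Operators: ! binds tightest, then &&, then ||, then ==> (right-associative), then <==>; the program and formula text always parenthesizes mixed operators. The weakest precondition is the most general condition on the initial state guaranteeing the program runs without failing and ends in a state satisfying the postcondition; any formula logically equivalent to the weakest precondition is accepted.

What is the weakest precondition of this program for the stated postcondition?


Working backward. After the program, the postcondition ((2*w + 3 < 7 && k - 3 >= -6) || (k + 3*w - 3 > y <==> k <= -6)) ==> (2*y + w - 8 == 1 && (!(k - 9 < 3*y + 2*y + 3))) must hold; in canonical form it is ((2*w < 4 && k >= -3) || (k + 3*w > y + 3 <==> k <= -6)) ==> (w + 2*y == 9 && (!(k < 5*y + 12))).
Before h := k + h: ((2*w < 4 && k >= -3) || (k + 3*w > y + 3 <==> k <= -6)) ==> (w + 2*y == 9 && (!(k < 5*y + 12)))
Before h := k + 9: ((2*w < 4 && k >= -3) || (k + 3*w > y + 3 <==> k <= -6)) ==> (w + 2*y == 9 && (!(k < 5*y + 12)))
Before y := 3*w + 1: ((2*w < 4 && k >= -3) || (k > 4 <==> k <= -6)) ==> (7*w == 7 && (!(k < 15*w + 17)))
Answer: WP = ((2*w < 4 && k >= -3) || (k > 4 <==> k <= -6)) ==> (7*w == 7 && (!(k < 15*w + 17)))


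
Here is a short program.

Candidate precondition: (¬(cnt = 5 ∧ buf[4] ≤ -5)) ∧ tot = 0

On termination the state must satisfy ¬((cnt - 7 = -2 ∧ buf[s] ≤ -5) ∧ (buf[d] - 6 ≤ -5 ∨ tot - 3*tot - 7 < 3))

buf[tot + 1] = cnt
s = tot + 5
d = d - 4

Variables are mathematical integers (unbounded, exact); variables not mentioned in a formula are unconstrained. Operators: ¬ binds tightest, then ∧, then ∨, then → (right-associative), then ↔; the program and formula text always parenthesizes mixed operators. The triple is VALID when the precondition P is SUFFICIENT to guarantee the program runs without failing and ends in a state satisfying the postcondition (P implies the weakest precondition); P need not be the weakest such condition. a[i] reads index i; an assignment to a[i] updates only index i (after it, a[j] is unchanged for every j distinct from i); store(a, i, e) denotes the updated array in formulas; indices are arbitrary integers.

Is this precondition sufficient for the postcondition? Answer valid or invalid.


Working backward. After the program, the postcondition ¬((cnt - 7 = -2 ∧ buf[s] ≤ -5) ∧ (buf[d] - 6 ≤ -5 ∨ tot - 3*tot - 7 < 3)) must hold; in canonical form it is ¬(cnt = 5 ∧ buf[s] ≤ -5 ∧ (buf[d] ≤ 1 ∨ 2*tot > -10)).
Before d := d - 4: ¬(cnt = 5 ∧ buf[s] ≤ -5 ∧ (buf[d - 4] ≤ 1 ∨ 2*tot > -10))
Before s := tot + 5: ¬(cnt = 5 ∧ buf[tot + 5] ≤ -5 ∧ (buf[d - 4] ≤ 1 ∨ 2*tot > -10))
Before buf[tot + 1] := cnt: ¬(cnt = 5 ∧ store(buf, tot + 1, cnt)[tot + 5] ≤ -5 ∧ (store(buf, tot + 1, cnt)[d - 4] ≤ 1 ∨ 2*tot > -10))
The weakest precondition is ¬(cnt = 5 ∧ store(buf, tot + 1, cnt)[tot + 5] ≤ -5 ∧ (store(buf, tot + 1, cnt)[d - 4] ≤ 1 ∨ 2*tot > -10)).
Check whether (¬(cnt = 5 ∧ buf[4] ≤ -5)) ∧ tot = 0 implies it.
Countermodel: at the initial state buf = {[-4] = 0, [1] = 0, [4] = 0, [5] = -5, elsewhere 0}, cnt = 5, d = 0, tot = 0, the precondition holds but the weakest precondition fails.
Answer: invalid


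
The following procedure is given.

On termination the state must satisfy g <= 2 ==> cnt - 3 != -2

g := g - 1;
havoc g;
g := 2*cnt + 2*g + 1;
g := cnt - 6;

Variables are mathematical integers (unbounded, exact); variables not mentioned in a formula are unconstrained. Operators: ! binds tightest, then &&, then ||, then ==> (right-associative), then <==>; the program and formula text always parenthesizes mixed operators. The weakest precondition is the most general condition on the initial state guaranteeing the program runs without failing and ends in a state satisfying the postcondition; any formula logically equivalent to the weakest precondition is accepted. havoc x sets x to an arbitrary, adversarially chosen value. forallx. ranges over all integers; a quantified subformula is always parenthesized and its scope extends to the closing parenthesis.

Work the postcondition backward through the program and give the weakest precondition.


Working backward. After the program, the postcondition g <= 2 ==> cnt - 3 != -2 must hold; in canonical form it is g <= 2 ==> cnt != 1.
Before g := cnt - 6: cnt <= 8 ==> cnt != 1
Before g := 2*cnt + 2*g + 1: cnt <= 8 ==> cnt != 1
Before havoc g: cnt <= 8 ==> cnt != 1
Before g := g - 1: cnt <= 8 ==> cnt != 1
Answer: WP = cnt <= 8 ==> cnt != 1
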